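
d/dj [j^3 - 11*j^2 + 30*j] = 3*j^2 - 22*j + 30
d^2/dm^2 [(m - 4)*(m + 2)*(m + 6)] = 6*m + 8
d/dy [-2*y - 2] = -2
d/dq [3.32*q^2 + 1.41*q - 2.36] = 6.64*q + 1.41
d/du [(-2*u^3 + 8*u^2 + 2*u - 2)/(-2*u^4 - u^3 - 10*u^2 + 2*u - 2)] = 2*u*(-2*u^5 + 16*u^4 + 20*u^3 - 10*u^2 + 21*u - 36)/(4*u^8 + 4*u^7 + 41*u^6 + 12*u^5 + 104*u^4 - 36*u^3 + 44*u^2 - 8*u + 4)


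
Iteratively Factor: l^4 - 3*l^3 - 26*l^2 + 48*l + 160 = (l - 4)*(l^3 + l^2 - 22*l - 40) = (l - 4)*(l + 2)*(l^2 - l - 20) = (l - 4)*(l + 2)*(l + 4)*(l - 5)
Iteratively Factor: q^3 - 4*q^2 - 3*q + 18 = (q - 3)*(q^2 - q - 6) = (q - 3)^2*(q + 2)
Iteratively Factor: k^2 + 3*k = (k)*(k + 3)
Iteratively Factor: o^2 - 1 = (o - 1)*(o + 1)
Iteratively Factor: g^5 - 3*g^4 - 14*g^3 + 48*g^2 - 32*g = (g)*(g^4 - 3*g^3 - 14*g^2 + 48*g - 32) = g*(g - 4)*(g^3 + g^2 - 10*g + 8) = g*(g - 4)*(g - 1)*(g^2 + 2*g - 8) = g*(g - 4)*(g - 1)*(g + 4)*(g - 2)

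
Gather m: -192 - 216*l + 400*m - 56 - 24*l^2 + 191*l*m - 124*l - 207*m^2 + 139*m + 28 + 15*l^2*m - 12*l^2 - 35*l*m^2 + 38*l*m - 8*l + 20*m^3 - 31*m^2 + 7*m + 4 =-36*l^2 - 348*l + 20*m^3 + m^2*(-35*l - 238) + m*(15*l^2 + 229*l + 546) - 216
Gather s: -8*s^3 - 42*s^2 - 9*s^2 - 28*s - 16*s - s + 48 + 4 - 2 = -8*s^3 - 51*s^2 - 45*s + 50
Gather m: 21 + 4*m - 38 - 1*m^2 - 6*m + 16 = -m^2 - 2*m - 1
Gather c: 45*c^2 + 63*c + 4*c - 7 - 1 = 45*c^2 + 67*c - 8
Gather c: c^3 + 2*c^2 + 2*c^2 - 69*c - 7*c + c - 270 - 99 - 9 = c^3 + 4*c^2 - 75*c - 378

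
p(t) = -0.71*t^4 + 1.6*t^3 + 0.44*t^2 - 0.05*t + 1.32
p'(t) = -2.84*t^3 + 4.8*t^2 + 0.88*t - 0.05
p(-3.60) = -186.70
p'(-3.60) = 191.49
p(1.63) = 4.32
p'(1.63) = 1.84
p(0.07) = 1.32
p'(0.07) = 0.03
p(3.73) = -47.15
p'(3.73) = -77.37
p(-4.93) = -598.87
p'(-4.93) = 452.57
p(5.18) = -275.93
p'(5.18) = -261.43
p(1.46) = 3.94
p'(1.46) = 2.63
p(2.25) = 3.46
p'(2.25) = -6.12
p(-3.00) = -95.28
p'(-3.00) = 117.19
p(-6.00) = -1248.30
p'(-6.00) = 780.91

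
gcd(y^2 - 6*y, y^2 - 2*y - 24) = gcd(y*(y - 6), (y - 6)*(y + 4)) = y - 6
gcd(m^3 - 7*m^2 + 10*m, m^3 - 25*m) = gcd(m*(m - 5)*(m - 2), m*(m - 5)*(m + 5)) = m^2 - 5*m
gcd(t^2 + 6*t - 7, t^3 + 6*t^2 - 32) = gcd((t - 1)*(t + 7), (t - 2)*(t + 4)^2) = 1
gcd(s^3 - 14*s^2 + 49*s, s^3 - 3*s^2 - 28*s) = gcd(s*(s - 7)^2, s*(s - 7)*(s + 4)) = s^2 - 7*s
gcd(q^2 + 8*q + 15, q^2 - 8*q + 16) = 1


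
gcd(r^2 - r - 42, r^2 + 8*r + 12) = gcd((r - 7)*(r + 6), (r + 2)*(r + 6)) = r + 6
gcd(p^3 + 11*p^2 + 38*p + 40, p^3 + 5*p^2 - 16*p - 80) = p^2 + 9*p + 20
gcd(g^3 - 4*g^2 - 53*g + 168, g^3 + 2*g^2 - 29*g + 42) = g^2 + 4*g - 21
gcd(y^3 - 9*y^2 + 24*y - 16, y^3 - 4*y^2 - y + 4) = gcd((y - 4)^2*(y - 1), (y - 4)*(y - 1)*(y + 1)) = y^2 - 5*y + 4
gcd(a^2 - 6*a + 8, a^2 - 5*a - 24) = 1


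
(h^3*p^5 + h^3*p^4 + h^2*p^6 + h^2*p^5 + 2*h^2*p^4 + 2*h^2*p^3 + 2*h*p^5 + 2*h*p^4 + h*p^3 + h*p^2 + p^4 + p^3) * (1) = h^3*p^5 + h^3*p^4 + h^2*p^6 + h^2*p^5 + 2*h^2*p^4 + 2*h^2*p^3 + 2*h*p^5 + 2*h*p^4 + h*p^3 + h*p^2 + p^4 + p^3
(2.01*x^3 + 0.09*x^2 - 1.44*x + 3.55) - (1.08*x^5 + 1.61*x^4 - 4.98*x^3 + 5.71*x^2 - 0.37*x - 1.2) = -1.08*x^5 - 1.61*x^4 + 6.99*x^3 - 5.62*x^2 - 1.07*x + 4.75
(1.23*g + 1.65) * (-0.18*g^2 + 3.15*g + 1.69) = -0.2214*g^3 + 3.5775*g^2 + 7.2762*g + 2.7885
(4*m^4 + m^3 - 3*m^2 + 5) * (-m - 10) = -4*m^5 - 41*m^4 - 7*m^3 + 30*m^2 - 5*m - 50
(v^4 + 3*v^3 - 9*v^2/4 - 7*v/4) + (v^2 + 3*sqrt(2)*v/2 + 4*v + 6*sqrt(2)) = v^4 + 3*v^3 - 5*v^2/4 + 3*sqrt(2)*v/2 + 9*v/4 + 6*sqrt(2)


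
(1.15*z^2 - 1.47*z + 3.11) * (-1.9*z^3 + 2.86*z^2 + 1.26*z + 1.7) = -2.185*z^5 + 6.082*z^4 - 8.6642*z^3 + 8.9974*z^2 + 1.4196*z + 5.287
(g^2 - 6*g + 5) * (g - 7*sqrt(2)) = g^3 - 7*sqrt(2)*g^2 - 6*g^2 + 5*g + 42*sqrt(2)*g - 35*sqrt(2)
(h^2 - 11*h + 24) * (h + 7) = h^3 - 4*h^2 - 53*h + 168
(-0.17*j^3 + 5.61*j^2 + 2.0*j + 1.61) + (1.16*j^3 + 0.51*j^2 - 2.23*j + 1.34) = 0.99*j^3 + 6.12*j^2 - 0.23*j + 2.95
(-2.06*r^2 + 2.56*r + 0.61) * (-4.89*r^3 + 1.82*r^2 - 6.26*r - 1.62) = 10.0734*r^5 - 16.2676*r^4 + 14.5719*r^3 - 11.5782*r^2 - 7.9658*r - 0.9882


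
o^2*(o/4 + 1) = o^3/4 + o^2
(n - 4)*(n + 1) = n^2 - 3*n - 4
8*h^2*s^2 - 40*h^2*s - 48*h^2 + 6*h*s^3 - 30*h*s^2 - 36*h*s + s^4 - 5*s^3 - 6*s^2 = (2*h + s)*(4*h + s)*(s - 6)*(s + 1)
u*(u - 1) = u^2 - u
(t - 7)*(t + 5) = t^2 - 2*t - 35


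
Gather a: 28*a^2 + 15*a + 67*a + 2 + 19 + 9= 28*a^2 + 82*a + 30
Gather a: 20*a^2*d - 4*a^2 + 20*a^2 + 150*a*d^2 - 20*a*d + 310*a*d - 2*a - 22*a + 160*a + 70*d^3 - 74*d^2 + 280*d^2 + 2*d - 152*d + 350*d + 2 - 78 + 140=a^2*(20*d + 16) + a*(150*d^2 + 290*d + 136) + 70*d^3 + 206*d^2 + 200*d + 64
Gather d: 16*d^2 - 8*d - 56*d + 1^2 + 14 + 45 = 16*d^2 - 64*d + 60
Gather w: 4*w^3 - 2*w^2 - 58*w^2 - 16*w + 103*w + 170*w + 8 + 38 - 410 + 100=4*w^3 - 60*w^2 + 257*w - 264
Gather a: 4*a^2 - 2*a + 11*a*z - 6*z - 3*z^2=4*a^2 + a*(11*z - 2) - 3*z^2 - 6*z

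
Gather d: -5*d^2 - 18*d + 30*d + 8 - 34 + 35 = -5*d^2 + 12*d + 9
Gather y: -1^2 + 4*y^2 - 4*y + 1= 4*y^2 - 4*y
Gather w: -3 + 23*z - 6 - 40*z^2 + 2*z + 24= -40*z^2 + 25*z + 15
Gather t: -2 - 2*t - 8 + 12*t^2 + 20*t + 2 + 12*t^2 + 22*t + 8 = 24*t^2 + 40*t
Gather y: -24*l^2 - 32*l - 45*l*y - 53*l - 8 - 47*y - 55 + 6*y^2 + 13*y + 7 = -24*l^2 - 85*l + 6*y^2 + y*(-45*l - 34) - 56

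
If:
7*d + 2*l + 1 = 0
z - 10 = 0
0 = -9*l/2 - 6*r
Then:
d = 8*r/21 - 1/7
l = -4*r/3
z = 10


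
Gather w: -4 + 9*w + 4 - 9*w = 0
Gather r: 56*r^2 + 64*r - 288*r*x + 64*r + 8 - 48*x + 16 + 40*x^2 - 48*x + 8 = 56*r^2 + r*(128 - 288*x) + 40*x^2 - 96*x + 32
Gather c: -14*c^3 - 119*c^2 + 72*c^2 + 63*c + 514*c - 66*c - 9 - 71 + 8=-14*c^3 - 47*c^2 + 511*c - 72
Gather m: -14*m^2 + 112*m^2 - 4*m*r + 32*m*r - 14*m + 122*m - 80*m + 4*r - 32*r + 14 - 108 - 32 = 98*m^2 + m*(28*r + 28) - 28*r - 126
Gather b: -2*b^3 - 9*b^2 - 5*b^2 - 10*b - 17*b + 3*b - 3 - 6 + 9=-2*b^3 - 14*b^2 - 24*b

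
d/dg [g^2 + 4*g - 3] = 2*g + 4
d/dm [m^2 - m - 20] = 2*m - 1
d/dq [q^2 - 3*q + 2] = 2*q - 3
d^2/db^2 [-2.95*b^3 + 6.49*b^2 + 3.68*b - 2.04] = 12.98 - 17.7*b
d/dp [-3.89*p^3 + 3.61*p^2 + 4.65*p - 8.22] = -11.67*p^2 + 7.22*p + 4.65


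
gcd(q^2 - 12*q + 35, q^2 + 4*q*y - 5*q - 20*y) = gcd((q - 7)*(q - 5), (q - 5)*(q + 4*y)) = q - 5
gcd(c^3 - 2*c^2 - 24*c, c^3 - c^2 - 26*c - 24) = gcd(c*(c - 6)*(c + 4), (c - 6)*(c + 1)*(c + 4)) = c^2 - 2*c - 24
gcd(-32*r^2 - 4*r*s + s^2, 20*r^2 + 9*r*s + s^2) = 4*r + s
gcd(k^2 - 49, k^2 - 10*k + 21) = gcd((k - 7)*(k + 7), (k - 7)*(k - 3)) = k - 7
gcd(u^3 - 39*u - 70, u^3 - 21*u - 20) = 1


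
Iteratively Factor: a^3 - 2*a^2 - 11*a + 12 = (a - 4)*(a^2 + 2*a - 3) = (a - 4)*(a + 3)*(a - 1)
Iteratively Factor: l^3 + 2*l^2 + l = (l + 1)*(l^2 + l) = l*(l + 1)*(l + 1)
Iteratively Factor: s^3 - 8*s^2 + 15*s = (s)*(s^2 - 8*s + 15) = s*(s - 5)*(s - 3)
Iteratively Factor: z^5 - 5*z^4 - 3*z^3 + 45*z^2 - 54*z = (z)*(z^4 - 5*z^3 - 3*z^2 + 45*z - 54) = z*(z - 3)*(z^3 - 2*z^2 - 9*z + 18) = z*(z - 3)*(z - 2)*(z^2 - 9) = z*(z - 3)*(z - 2)*(z + 3)*(z - 3)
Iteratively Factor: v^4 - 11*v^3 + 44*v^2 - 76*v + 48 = (v - 2)*(v^3 - 9*v^2 + 26*v - 24) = (v - 4)*(v - 2)*(v^2 - 5*v + 6) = (v - 4)*(v - 3)*(v - 2)*(v - 2)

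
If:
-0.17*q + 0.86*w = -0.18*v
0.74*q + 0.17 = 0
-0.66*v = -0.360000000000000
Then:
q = -0.23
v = 0.55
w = -0.16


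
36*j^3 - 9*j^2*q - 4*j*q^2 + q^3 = (-4*j + q)*(-3*j + q)*(3*j + q)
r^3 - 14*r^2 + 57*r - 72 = (r - 8)*(r - 3)^2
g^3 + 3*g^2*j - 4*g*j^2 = g*(g - j)*(g + 4*j)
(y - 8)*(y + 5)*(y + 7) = y^3 + 4*y^2 - 61*y - 280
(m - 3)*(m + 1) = m^2 - 2*m - 3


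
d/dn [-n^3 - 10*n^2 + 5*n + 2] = -3*n^2 - 20*n + 5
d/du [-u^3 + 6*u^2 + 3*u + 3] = -3*u^2 + 12*u + 3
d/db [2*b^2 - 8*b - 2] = 4*b - 8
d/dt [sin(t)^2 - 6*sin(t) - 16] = 2*(sin(t) - 3)*cos(t)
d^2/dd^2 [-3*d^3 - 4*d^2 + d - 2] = -18*d - 8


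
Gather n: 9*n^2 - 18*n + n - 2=9*n^2 - 17*n - 2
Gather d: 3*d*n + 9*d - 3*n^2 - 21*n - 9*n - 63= d*(3*n + 9) - 3*n^2 - 30*n - 63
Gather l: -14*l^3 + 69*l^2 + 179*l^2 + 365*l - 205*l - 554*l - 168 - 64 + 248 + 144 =-14*l^3 + 248*l^2 - 394*l + 160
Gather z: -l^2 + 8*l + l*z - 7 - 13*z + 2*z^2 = -l^2 + 8*l + 2*z^2 + z*(l - 13) - 7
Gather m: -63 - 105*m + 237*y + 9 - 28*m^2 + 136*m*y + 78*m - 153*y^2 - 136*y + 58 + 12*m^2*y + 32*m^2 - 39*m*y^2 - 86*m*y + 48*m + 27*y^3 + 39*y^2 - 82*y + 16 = m^2*(12*y + 4) + m*(-39*y^2 + 50*y + 21) + 27*y^3 - 114*y^2 + 19*y + 20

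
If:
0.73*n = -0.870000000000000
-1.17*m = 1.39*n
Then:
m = 1.42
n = -1.19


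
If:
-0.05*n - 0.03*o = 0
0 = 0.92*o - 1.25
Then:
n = -0.82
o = 1.36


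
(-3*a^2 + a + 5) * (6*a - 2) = -18*a^3 + 12*a^2 + 28*a - 10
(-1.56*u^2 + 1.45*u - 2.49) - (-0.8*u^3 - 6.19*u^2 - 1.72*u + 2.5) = 0.8*u^3 + 4.63*u^2 + 3.17*u - 4.99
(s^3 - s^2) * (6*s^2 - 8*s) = 6*s^5 - 14*s^4 + 8*s^3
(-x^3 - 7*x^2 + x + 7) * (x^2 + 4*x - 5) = -x^5 - 11*x^4 - 22*x^3 + 46*x^2 + 23*x - 35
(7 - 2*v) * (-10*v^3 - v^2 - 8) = 20*v^4 - 68*v^3 - 7*v^2 + 16*v - 56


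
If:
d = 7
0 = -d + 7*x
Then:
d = 7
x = 1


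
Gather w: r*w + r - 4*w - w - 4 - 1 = r + w*(r - 5) - 5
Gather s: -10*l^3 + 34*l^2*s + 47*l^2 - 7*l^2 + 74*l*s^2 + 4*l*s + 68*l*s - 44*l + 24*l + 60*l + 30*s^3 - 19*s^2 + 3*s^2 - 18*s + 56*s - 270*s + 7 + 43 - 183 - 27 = -10*l^3 + 40*l^2 + 40*l + 30*s^3 + s^2*(74*l - 16) + s*(34*l^2 + 72*l - 232) - 160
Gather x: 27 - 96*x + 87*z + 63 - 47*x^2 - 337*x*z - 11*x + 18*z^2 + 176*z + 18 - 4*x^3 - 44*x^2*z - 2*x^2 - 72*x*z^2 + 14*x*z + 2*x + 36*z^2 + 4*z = -4*x^3 + x^2*(-44*z - 49) + x*(-72*z^2 - 323*z - 105) + 54*z^2 + 267*z + 108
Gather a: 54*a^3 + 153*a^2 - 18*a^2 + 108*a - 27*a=54*a^3 + 135*a^2 + 81*a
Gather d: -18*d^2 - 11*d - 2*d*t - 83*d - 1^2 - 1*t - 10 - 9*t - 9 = -18*d^2 + d*(-2*t - 94) - 10*t - 20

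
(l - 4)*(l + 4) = l^2 - 16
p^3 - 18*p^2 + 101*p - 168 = (p - 8)*(p - 7)*(p - 3)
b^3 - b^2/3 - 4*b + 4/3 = (b - 2)*(b - 1/3)*(b + 2)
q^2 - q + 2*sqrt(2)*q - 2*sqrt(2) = (q - 1)*(q + 2*sqrt(2))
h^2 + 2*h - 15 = (h - 3)*(h + 5)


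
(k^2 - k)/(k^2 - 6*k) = (k - 1)/(k - 6)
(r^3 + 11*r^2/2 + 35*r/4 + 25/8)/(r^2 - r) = (8*r^3 + 44*r^2 + 70*r + 25)/(8*r*(r - 1))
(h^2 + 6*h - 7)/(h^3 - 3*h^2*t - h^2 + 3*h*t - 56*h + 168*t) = (1 - h)/(-h^2 + 3*h*t + 8*h - 24*t)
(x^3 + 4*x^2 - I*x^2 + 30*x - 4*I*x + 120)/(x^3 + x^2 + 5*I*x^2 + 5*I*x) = (x^2 + x*(4 - 6*I) - 24*I)/(x^2 + x)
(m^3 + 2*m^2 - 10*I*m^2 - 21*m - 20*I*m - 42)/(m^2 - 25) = (m^3 + m^2*(2 - 10*I) + m*(-21 - 20*I) - 42)/(m^2 - 25)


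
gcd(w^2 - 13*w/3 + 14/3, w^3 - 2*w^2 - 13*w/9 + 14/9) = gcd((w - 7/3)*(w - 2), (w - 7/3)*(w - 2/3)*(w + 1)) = w - 7/3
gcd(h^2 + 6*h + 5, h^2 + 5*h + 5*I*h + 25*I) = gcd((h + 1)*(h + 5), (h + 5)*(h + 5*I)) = h + 5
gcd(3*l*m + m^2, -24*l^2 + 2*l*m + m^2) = 1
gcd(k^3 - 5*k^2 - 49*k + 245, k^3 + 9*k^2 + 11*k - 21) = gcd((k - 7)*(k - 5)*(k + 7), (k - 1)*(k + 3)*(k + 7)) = k + 7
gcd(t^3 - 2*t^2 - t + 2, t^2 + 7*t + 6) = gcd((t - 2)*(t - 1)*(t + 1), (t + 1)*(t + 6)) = t + 1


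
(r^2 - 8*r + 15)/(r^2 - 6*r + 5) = (r - 3)/(r - 1)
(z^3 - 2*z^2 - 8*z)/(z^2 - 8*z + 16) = z*(z + 2)/(z - 4)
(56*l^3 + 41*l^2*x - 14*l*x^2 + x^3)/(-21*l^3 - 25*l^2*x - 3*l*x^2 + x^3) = (-8*l + x)/(3*l + x)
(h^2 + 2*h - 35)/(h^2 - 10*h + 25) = (h + 7)/(h - 5)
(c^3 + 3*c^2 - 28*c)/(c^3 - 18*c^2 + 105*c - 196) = c*(c + 7)/(c^2 - 14*c + 49)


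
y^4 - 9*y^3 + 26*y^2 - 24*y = y*(y - 4)*(y - 3)*(y - 2)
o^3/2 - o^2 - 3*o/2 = o*(o/2 + 1/2)*(o - 3)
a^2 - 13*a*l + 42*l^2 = (a - 7*l)*(a - 6*l)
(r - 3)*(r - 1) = r^2 - 4*r + 3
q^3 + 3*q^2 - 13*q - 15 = (q - 3)*(q + 1)*(q + 5)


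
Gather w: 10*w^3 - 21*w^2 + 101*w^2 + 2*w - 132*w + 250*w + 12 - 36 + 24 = 10*w^3 + 80*w^2 + 120*w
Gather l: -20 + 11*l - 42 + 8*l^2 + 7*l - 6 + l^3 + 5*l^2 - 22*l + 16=l^3 + 13*l^2 - 4*l - 52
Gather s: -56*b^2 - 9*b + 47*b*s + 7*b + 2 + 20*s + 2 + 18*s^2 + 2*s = -56*b^2 - 2*b + 18*s^2 + s*(47*b + 22) + 4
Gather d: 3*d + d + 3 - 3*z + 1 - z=4*d - 4*z + 4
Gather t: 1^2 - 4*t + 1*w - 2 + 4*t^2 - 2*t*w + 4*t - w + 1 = 4*t^2 - 2*t*w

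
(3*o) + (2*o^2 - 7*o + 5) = 2*o^2 - 4*o + 5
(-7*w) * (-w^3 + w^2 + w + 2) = 7*w^4 - 7*w^3 - 7*w^2 - 14*w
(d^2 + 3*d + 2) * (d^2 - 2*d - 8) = d^4 + d^3 - 12*d^2 - 28*d - 16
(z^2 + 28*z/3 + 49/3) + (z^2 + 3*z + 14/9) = 2*z^2 + 37*z/3 + 161/9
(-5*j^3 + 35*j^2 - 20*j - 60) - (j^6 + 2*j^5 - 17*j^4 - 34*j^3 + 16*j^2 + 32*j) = -j^6 - 2*j^5 + 17*j^4 + 29*j^3 + 19*j^2 - 52*j - 60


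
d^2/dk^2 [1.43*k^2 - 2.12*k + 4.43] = 2.86000000000000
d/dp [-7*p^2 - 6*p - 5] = -14*p - 6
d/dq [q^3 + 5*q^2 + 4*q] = 3*q^2 + 10*q + 4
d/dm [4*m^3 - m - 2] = 12*m^2 - 1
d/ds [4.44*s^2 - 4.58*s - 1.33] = 8.88*s - 4.58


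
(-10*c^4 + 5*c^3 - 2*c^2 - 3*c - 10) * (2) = -20*c^4 + 10*c^3 - 4*c^2 - 6*c - 20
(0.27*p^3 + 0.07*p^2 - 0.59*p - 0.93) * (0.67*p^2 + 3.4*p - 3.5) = 0.1809*p^5 + 0.9649*p^4 - 1.1023*p^3 - 2.8741*p^2 - 1.097*p + 3.255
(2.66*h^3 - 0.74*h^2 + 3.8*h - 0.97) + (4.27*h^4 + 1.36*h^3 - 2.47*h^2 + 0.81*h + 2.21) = 4.27*h^4 + 4.02*h^3 - 3.21*h^2 + 4.61*h + 1.24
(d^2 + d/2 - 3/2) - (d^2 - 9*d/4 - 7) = 11*d/4 + 11/2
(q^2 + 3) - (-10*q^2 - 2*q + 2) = 11*q^2 + 2*q + 1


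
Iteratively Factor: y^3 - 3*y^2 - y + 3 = (y - 3)*(y^2 - 1) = (y - 3)*(y + 1)*(y - 1)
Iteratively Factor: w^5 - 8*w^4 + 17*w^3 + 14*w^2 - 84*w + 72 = (w - 3)*(w^4 - 5*w^3 + 2*w^2 + 20*w - 24) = (w - 3)*(w - 2)*(w^3 - 3*w^2 - 4*w + 12) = (w - 3)^2*(w - 2)*(w^2 - 4) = (w - 3)^2*(w - 2)^2*(w + 2)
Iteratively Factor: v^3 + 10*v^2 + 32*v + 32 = (v + 4)*(v^2 + 6*v + 8) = (v + 2)*(v + 4)*(v + 4)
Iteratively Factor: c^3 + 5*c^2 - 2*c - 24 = (c + 3)*(c^2 + 2*c - 8) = (c + 3)*(c + 4)*(c - 2)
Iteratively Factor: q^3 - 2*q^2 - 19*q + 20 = (q - 1)*(q^2 - q - 20) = (q - 1)*(q + 4)*(q - 5)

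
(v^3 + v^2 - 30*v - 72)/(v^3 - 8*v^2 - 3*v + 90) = (v + 4)/(v - 5)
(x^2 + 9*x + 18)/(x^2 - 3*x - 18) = (x + 6)/(x - 6)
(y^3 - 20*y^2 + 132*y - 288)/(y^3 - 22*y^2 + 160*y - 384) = (y - 6)/(y - 8)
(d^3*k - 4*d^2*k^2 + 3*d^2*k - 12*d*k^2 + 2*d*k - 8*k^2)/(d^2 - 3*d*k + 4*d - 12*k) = k*(d^3 - 4*d^2*k + 3*d^2 - 12*d*k + 2*d - 8*k)/(d^2 - 3*d*k + 4*d - 12*k)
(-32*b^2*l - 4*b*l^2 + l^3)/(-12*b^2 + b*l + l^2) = l*(8*b - l)/(3*b - l)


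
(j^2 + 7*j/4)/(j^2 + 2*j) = (j + 7/4)/(j + 2)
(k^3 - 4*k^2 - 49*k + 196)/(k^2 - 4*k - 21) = (k^2 + 3*k - 28)/(k + 3)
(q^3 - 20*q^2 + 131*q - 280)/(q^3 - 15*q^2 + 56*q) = (q - 5)/q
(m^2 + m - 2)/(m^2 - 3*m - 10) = (m - 1)/(m - 5)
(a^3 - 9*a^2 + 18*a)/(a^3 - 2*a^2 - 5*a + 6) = a*(a - 6)/(a^2 + a - 2)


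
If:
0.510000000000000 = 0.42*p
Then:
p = 1.21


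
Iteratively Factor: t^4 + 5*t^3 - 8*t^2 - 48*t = (t + 4)*(t^3 + t^2 - 12*t) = (t - 3)*(t + 4)*(t^2 + 4*t) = t*(t - 3)*(t + 4)*(t + 4)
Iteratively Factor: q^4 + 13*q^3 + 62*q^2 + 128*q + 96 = (q + 4)*(q^3 + 9*q^2 + 26*q + 24) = (q + 4)^2*(q^2 + 5*q + 6) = (q + 3)*(q + 4)^2*(q + 2)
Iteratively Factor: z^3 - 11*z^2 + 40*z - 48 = (z - 4)*(z^2 - 7*z + 12) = (z - 4)*(z - 3)*(z - 4)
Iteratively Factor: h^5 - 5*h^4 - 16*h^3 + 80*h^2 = (h - 5)*(h^4 - 16*h^2) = (h - 5)*(h + 4)*(h^3 - 4*h^2) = h*(h - 5)*(h + 4)*(h^2 - 4*h) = h^2*(h - 5)*(h + 4)*(h - 4)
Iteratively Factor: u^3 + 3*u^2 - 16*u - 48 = (u - 4)*(u^2 + 7*u + 12) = (u - 4)*(u + 3)*(u + 4)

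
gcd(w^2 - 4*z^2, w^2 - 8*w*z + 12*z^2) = -w + 2*z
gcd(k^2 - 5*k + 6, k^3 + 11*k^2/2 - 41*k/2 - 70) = 1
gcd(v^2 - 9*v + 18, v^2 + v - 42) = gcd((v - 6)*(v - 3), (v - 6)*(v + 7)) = v - 6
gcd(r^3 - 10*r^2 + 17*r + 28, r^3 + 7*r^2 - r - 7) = r + 1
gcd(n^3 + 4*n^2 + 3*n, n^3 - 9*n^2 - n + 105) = n + 3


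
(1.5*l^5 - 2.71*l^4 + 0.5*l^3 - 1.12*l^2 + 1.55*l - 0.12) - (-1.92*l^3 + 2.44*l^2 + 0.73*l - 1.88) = 1.5*l^5 - 2.71*l^4 + 2.42*l^3 - 3.56*l^2 + 0.82*l + 1.76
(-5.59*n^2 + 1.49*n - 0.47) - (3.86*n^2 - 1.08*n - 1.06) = -9.45*n^2 + 2.57*n + 0.59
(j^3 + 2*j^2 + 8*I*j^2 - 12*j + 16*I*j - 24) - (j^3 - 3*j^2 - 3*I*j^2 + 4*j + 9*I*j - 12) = 5*j^2 + 11*I*j^2 - 16*j + 7*I*j - 12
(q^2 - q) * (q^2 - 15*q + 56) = q^4 - 16*q^3 + 71*q^2 - 56*q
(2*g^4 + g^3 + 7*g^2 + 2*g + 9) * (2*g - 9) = 4*g^5 - 16*g^4 + 5*g^3 - 59*g^2 - 81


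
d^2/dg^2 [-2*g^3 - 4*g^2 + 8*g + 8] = -12*g - 8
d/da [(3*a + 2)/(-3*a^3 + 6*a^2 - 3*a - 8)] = 6*(3*a^3 - 4*a - 3)/(9*a^6 - 36*a^5 + 54*a^4 + 12*a^3 - 87*a^2 + 48*a + 64)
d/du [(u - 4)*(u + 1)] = 2*u - 3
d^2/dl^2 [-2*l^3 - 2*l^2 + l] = -12*l - 4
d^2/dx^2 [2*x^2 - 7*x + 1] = 4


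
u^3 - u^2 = u^2*(u - 1)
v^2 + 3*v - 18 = (v - 3)*(v + 6)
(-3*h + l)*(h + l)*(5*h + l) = -15*h^3 - 13*h^2*l + 3*h*l^2 + l^3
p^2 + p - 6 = (p - 2)*(p + 3)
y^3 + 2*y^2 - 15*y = y*(y - 3)*(y + 5)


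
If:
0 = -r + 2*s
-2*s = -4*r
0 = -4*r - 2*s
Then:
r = 0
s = 0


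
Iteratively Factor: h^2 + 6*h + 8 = (h + 4)*(h + 2)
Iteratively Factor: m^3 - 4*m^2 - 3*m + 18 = (m - 3)*(m^2 - m - 6) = (m - 3)*(m + 2)*(m - 3)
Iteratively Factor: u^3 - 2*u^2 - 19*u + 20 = (u + 4)*(u^2 - 6*u + 5) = (u - 5)*(u + 4)*(u - 1)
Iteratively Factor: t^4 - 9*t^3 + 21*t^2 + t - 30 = (t - 2)*(t^3 - 7*t^2 + 7*t + 15) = (t - 5)*(t - 2)*(t^2 - 2*t - 3) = (t - 5)*(t - 2)*(t + 1)*(t - 3)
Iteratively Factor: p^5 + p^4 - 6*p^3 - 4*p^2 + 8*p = (p + 2)*(p^4 - p^3 - 4*p^2 + 4*p) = p*(p + 2)*(p^3 - p^2 - 4*p + 4) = p*(p - 1)*(p + 2)*(p^2 - 4) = p*(p - 2)*(p - 1)*(p + 2)*(p + 2)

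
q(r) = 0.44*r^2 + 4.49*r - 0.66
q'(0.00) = 4.49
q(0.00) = -0.66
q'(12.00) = 15.05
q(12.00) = 116.58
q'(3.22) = 7.32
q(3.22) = 18.36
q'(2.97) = 7.10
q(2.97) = 16.56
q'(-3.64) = 1.29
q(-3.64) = -11.17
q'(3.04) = 7.17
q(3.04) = 17.06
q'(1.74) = 6.02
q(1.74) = 8.48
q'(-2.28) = 2.48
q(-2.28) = -8.61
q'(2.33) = 6.54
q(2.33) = 12.19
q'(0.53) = 4.96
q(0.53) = 1.84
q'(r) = 0.88*r + 4.49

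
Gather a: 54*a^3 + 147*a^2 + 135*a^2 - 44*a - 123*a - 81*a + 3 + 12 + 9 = 54*a^3 + 282*a^2 - 248*a + 24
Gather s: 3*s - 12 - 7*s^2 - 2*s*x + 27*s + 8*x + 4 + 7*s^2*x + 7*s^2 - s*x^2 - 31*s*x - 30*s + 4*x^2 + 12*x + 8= 7*s^2*x + s*(-x^2 - 33*x) + 4*x^2 + 20*x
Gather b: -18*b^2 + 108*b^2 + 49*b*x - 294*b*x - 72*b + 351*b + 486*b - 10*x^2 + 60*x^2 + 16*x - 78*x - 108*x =90*b^2 + b*(765 - 245*x) + 50*x^2 - 170*x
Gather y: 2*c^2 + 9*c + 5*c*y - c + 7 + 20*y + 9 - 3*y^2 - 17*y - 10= 2*c^2 + 8*c - 3*y^2 + y*(5*c + 3) + 6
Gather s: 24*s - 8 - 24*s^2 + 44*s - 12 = -24*s^2 + 68*s - 20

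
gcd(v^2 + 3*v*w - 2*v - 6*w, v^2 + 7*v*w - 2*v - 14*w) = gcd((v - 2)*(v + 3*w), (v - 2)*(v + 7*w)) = v - 2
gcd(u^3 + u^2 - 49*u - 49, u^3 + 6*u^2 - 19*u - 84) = u + 7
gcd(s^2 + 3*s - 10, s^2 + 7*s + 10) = s + 5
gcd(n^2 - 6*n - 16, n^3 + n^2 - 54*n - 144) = n - 8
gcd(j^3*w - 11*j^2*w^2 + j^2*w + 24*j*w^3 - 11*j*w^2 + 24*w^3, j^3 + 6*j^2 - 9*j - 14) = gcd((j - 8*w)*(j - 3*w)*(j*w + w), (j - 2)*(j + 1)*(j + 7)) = j + 1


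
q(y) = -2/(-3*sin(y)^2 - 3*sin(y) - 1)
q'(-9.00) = 12.88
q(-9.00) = 7.32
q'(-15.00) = -13.57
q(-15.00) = 6.29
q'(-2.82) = 16.95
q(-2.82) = 5.69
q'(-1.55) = 0.12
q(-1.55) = 2.00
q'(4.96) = 1.66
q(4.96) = 2.19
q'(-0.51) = -1.97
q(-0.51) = 7.99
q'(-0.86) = 9.99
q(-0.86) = 4.45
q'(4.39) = -2.34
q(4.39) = 2.34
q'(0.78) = -0.49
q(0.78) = 0.44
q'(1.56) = -0.00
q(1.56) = 0.29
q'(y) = -2*(6*sin(y)*cos(y) + 3*cos(y))/(-3*sin(y)^2 - 3*sin(y) - 1)^2 = -6*(2*sin(y) + 1)*cos(y)/(3*sin(y)^2 + 3*sin(y) + 1)^2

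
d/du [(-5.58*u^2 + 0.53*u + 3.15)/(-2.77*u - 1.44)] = (15.4566*u^2 + 16.0704*u + 7.9623)/(7.6729*u^2 + 7.9776*u + 2.0736)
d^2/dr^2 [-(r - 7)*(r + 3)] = -2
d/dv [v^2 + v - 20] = 2*v + 1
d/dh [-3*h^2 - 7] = -6*h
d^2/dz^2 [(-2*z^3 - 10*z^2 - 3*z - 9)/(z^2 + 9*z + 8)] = 2*(-59*z^3 - 219*z^2 - 555*z - 1081)/(z^6 + 27*z^5 + 267*z^4 + 1161*z^3 + 2136*z^2 + 1728*z + 512)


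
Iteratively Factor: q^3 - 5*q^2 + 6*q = (q)*(q^2 - 5*q + 6) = q*(q - 3)*(q - 2)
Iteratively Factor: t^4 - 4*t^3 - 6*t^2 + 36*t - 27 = (t - 3)*(t^3 - t^2 - 9*t + 9) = (t - 3)*(t + 3)*(t^2 - 4*t + 3) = (t - 3)*(t - 1)*(t + 3)*(t - 3)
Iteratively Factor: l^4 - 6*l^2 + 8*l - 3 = (l - 1)*(l^3 + l^2 - 5*l + 3) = (l - 1)^2*(l^2 + 2*l - 3) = (l - 1)^3*(l + 3)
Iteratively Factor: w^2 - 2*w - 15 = (w + 3)*(w - 5)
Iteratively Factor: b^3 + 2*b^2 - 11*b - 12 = (b + 4)*(b^2 - 2*b - 3) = (b + 1)*(b + 4)*(b - 3)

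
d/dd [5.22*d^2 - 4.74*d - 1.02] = 10.44*d - 4.74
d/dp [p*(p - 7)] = 2*p - 7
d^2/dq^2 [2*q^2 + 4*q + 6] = 4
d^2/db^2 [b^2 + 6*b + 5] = 2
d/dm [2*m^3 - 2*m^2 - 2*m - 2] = 6*m^2 - 4*m - 2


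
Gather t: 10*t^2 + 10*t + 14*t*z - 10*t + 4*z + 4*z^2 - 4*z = 10*t^2 + 14*t*z + 4*z^2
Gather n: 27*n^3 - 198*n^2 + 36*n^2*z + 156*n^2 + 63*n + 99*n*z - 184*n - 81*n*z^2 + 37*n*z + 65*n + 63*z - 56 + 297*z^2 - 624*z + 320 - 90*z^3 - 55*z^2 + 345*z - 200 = 27*n^3 + n^2*(36*z - 42) + n*(-81*z^2 + 136*z - 56) - 90*z^3 + 242*z^2 - 216*z + 64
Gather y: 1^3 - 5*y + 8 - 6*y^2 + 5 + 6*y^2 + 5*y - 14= 0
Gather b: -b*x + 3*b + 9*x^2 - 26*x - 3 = b*(3 - x) + 9*x^2 - 26*x - 3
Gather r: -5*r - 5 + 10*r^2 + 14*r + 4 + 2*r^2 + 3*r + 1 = 12*r^2 + 12*r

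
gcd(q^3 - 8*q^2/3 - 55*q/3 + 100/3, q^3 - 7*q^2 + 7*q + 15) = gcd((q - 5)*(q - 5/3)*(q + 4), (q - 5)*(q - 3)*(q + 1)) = q - 5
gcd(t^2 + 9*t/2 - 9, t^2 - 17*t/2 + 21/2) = t - 3/2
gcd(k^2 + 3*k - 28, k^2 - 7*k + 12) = k - 4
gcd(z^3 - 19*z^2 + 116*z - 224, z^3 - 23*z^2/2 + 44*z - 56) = z - 4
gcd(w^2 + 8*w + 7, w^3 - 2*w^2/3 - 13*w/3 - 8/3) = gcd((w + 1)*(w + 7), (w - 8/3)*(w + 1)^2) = w + 1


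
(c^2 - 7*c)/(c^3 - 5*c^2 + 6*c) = (c - 7)/(c^2 - 5*c + 6)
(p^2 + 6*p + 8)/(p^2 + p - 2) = (p + 4)/(p - 1)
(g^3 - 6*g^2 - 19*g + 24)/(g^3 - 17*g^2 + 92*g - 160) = (g^2 + 2*g - 3)/(g^2 - 9*g + 20)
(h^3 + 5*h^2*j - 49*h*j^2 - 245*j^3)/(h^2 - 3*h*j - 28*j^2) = (h^2 + 12*h*j + 35*j^2)/(h + 4*j)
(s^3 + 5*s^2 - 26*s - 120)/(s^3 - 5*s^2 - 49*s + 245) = (s^2 + 10*s + 24)/(s^2 - 49)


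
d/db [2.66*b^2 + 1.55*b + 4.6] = 5.32*b + 1.55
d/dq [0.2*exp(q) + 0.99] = 0.2*exp(q)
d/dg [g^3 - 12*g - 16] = 3*g^2 - 12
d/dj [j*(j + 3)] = 2*j + 3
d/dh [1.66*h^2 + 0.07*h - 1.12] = 3.32*h + 0.07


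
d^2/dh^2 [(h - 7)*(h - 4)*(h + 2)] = 6*h - 18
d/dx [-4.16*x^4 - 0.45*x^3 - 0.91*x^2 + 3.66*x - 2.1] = -16.64*x^3 - 1.35*x^2 - 1.82*x + 3.66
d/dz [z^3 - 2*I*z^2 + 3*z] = 3*z^2 - 4*I*z + 3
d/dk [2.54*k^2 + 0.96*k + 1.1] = 5.08*k + 0.96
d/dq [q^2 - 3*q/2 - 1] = 2*q - 3/2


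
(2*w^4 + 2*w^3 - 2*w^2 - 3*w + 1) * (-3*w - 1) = -6*w^5 - 8*w^4 + 4*w^3 + 11*w^2 - 1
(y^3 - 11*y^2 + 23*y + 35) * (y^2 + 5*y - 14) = y^5 - 6*y^4 - 46*y^3 + 304*y^2 - 147*y - 490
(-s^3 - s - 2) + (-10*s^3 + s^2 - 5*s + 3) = -11*s^3 + s^2 - 6*s + 1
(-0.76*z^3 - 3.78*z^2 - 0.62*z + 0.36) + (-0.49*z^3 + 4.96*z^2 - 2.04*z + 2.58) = -1.25*z^3 + 1.18*z^2 - 2.66*z + 2.94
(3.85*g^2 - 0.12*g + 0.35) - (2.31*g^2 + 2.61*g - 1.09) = 1.54*g^2 - 2.73*g + 1.44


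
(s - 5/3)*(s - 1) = s^2 - 8*s/3 + 5/3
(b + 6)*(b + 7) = b^2 + 13*b + 42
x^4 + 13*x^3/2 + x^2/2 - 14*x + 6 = (x - 1)*(x - 1/2)*(x + 2)*(x + 6)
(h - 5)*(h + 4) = h^2 - h - 20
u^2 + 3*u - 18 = (u - 3)*(u + 6)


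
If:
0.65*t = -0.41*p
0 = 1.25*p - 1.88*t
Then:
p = 0.00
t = 0.00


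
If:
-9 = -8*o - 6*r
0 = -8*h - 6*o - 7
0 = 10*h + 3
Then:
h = -3/10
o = -23/30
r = 227/90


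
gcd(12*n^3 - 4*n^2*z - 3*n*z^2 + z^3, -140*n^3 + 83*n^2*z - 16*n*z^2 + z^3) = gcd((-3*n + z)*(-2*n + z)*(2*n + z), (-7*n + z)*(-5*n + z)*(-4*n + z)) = 1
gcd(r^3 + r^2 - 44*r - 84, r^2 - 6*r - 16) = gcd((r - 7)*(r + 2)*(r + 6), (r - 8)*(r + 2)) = r + 2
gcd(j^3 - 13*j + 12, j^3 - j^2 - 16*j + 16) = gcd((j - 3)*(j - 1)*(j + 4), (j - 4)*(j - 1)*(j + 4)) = j^2 + 3*j - 4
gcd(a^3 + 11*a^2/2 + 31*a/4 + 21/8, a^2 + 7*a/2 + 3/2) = a + 1/2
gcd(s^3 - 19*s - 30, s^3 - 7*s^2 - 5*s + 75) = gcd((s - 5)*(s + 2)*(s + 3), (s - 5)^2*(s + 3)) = s^2 - 2*s - 15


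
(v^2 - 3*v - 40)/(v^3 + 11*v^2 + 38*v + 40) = (v - 8)/(v^2 + 6*v + 8)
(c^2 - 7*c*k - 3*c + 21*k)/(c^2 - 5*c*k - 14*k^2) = (c - 3)/(c + 2*k)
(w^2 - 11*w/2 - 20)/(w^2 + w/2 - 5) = (w - 8)/(w - 2)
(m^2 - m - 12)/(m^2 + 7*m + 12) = (m - 4)/(m + 4)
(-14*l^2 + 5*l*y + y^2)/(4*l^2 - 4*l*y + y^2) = (7*l + y)/(-2*l + y)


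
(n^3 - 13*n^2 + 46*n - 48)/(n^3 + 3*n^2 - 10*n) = (n^2 - 11*n + 24)/(n*(n + 5))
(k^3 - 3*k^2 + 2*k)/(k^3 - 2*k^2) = (k - 1)/k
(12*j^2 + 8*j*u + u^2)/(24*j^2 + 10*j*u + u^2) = (2*j + u)/(4*j + u)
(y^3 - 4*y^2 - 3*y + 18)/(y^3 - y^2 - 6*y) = (y - 3)/y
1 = 1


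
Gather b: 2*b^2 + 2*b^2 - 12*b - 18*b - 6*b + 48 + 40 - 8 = 4*b^2 - 36*b + 80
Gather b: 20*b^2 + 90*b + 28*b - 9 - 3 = 20*b^2 + 118*b - 12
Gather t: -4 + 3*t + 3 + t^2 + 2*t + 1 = t^2 + 5*t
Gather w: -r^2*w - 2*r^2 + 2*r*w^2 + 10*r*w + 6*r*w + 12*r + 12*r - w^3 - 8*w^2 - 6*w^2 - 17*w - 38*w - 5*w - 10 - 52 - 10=-2*r^2 + 24*r - w^3 + w^2*(2*r - 14) + w*(-r^2 + 16*r - 60) - 72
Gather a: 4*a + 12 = 4*a + 12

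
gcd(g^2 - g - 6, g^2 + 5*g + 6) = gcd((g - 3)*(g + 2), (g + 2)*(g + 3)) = g + 2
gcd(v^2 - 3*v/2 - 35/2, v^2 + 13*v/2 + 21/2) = v + 7/2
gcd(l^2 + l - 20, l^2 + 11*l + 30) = l + 5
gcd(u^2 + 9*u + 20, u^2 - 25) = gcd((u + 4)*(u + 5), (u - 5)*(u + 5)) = u + 5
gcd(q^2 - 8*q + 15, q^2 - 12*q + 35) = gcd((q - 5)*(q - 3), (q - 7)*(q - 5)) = q - 5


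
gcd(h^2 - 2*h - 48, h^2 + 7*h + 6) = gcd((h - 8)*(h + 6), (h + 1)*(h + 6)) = h + 6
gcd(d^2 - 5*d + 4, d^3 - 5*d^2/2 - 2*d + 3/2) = 1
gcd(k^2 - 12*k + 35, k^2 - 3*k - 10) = k - 5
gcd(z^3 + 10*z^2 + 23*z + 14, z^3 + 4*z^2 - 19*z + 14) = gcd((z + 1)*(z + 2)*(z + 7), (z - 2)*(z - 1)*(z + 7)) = z + 7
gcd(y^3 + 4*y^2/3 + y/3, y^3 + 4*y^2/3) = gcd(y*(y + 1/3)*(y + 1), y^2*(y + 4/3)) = y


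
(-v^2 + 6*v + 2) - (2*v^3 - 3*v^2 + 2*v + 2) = -2*v^3 + 2*v^2 + 4*v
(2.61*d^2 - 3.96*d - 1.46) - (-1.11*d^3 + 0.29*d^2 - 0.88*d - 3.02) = 1.11*d^3 + 2.32*d^2 - 3.08*d + 1.56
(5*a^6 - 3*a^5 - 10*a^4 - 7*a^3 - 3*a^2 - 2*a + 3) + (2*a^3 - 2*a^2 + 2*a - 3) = 5*a^6 - 3*a^5 - 10*a^4 - 5*a^3 - 5*a^2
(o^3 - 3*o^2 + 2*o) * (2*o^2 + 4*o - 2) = 2*o^5 - 2*o^4 - 10*o^3 + 14*o^2 - 4*o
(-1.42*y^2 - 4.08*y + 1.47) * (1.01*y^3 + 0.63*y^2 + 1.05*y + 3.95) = -1.4342*y^5 - 5.0154*y^4 - 2.5767*y^3 - 8.9669*y^2 - 14.5725*y + 5.8065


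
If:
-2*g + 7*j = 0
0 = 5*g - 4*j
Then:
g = 0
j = 0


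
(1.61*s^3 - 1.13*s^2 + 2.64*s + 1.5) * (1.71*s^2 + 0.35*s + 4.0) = 2.7531*s^5 - 1.3688*s^4 + 10.5589*s^3 - 1.031*s^2 + 11.085*s + 6.0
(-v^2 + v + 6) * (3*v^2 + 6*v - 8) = -3*v^4 - 3*v^3 + 32*v^2 + 28*v - 48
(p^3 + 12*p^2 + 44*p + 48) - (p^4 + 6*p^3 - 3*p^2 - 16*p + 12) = -p^4 - 5*p^3 + 15*p^2 + 60*p + 36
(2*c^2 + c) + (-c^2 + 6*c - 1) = c^2 + 7*c - 1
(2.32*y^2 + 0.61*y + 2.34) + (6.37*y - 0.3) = 2.32*y^2 + 6.98*y + 2.04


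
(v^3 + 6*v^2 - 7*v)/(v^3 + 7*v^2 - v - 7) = v/(v + 1)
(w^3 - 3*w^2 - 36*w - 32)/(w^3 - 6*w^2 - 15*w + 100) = (w^2 - 7*w - 8)/(w^2 - 10*w + 25)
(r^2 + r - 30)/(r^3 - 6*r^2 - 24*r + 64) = (r^2 + r - 30)/(r^3 - 6*r^2 - 24*r + 64)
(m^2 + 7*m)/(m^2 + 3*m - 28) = m/(m - 4)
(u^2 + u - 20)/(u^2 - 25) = (u - 4)/(u - 5)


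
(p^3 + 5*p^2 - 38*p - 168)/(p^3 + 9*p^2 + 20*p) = (p^2 + p - 42)/(p*(p + 5))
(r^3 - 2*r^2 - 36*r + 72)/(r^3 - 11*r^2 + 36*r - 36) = (r + 6)/(r - 3)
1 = 1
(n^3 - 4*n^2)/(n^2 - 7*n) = n*(n - 4)/(n - 7)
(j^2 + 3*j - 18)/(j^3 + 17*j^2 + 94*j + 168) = (j - 3)/(j^2 + 11*j + 28)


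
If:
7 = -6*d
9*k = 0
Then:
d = -7/6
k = 0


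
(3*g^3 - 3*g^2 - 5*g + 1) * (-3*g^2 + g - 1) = -9*g^5 + 12*g^4 + 9*g^3 - 5*g^2 + 6*g - 1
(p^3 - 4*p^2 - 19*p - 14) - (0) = p^3 - 4*p^2 - 19*p - 14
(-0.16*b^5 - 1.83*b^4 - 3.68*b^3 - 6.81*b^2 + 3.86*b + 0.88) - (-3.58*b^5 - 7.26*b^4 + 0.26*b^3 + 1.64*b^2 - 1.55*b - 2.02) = 3.42*b^5 + 5.43*b^4 - 3.94*b^3 - 8.45*b^2 + 5.41*b + 2.9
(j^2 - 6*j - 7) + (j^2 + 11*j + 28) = 2*j^2 + 5*j + 21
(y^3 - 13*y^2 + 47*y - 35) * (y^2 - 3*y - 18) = y^5 - 16*y^4 + 68*y^3 + 58*y^2 - 741*y + 630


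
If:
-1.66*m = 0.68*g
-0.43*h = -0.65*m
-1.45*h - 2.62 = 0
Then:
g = 2.92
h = -1.81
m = -1.20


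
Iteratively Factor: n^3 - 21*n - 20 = (n + 1)*(n^2 - n - 20) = (n - 5)*(n + 1)*(n + 4)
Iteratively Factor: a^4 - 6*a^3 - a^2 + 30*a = (a + 2)*(a^3 - 8*a^2 + 15*a) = (a - 5)*(a + 2)*(a^2 - 3*a) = a*(a - 5)*(a + 2)*(a - 3)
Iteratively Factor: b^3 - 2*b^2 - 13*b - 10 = (b - 5)*(b^2 + 3*b + 2) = (b - 5)*(b + 2)*(b + 1)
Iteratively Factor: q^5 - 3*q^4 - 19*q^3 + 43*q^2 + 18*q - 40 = (q - 2)*(q^4 - q^3 - 21*q^2 + q + 20) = (q - 2)*(q + 1)*(q^3 - 2*q^2 - 19*q + 20) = (q - 2)*(q - 1)*(q + 1)*(q^2 - q - 20) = (q - 2)*(q - 1)*(q + 1)*(q + 4)*(q - 5)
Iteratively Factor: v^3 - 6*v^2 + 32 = (v + 2)*(v^2 - 8*v + 16) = (v - 4)*(v + 2)*(v - 4)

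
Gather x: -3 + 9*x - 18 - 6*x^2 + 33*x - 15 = -6*x^2 + 42*x - 36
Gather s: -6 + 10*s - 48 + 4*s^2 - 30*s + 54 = 4*s^2 - 20*s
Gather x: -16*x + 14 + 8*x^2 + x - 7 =8*x^2 - 15*x + 7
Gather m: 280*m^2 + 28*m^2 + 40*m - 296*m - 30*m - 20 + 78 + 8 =308*m^2 - 286*m + 66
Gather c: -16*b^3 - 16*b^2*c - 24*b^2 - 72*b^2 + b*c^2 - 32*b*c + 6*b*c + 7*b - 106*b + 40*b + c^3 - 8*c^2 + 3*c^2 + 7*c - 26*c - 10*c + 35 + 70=-16*b^3 - 96*b^2 - 59*b + c^3 + c^2*(b - 5) + c*(-16*b^2 - 26*b - 29) + 105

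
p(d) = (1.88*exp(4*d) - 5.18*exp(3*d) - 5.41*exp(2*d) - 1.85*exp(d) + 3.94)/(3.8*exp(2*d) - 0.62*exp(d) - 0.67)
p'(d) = (-7.6*exp(2*d) + 0.62*exp(d))*(1.88*exp(4*d) - 5.18*exp(3*d) - 5.41*exp(2*d) - 1.85*exp(d) + 3.94)/(3.8*exp(2*d) - 0.62*exp(d) - 0.67)^2 + (7.52*exp(4*d) - 15.54*exp(3*d) - 10.82*exp(2*d) - 1.85*exp(d))/(3.8*exp(2*d) - 0.62*exp(d) - 0.67)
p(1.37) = 0.86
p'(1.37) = 10.45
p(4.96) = 9875.06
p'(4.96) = 19936.10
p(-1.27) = -5.31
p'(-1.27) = -1.08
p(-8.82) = -5.88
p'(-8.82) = 0.00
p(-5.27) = -5.84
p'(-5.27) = 0.04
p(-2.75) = -5.47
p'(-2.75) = 0.31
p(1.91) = 12.23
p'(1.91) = 36.58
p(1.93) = 12.97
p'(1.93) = 38.25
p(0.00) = -2.64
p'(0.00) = -0.91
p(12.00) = 13104935908.24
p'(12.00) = 26210080542.44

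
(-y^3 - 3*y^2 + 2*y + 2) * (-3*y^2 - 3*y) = 3*y^5 + 12*y^4 + 3*y^3 - 12*y^2 - 6*y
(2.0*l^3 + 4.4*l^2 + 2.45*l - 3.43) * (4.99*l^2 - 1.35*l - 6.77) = 9.98*l^5 + 19.256*l^4 - 7.2545*l^3 - 50.2112*l^2 - 11.956*l + 23.2211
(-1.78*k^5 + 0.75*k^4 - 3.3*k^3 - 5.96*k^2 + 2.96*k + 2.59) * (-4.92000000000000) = 8.7576*k^5 - 3.69*k^4 + 16.236*k^3 + 29.3232*k^2 - 14.5632*k - 12.7428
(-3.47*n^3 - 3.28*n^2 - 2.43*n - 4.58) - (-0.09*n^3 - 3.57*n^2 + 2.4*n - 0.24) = -3.38*n^3 + 0.29*n^2 - 4.83*n - 4.34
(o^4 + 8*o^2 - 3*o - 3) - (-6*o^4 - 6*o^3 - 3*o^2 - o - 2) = 7*o^4 + 6*o^3 + 11*o^2 - 2*o - 1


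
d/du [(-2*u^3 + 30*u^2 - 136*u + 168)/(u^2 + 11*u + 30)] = 2*(-u^4 - 22*u^3 + 143*u^2 + 732*u - 2964)/(u^4 + 22*u^3 + 181*u^2 + 660*u + 900)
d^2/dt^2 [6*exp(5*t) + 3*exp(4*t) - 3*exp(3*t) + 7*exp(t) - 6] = (150*exp(4*t) + 48*exp(3*t) - 27*exp(2*t) + 7)*exp(t)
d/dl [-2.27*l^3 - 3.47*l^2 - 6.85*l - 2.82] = -6.81*l^2 - 6.94*l - 6.85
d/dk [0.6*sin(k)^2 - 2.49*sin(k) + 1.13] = (1.2*sin(k) - 2.49)*cos(k)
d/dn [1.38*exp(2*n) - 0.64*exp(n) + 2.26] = (2.76*exp(n) - 0.64)*exp(n)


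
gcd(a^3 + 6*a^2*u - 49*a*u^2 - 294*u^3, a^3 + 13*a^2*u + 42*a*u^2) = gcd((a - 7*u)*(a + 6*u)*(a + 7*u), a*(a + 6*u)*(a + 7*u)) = a^2 + 13*a*u + 42*u^2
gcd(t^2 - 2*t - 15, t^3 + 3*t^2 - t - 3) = t + 3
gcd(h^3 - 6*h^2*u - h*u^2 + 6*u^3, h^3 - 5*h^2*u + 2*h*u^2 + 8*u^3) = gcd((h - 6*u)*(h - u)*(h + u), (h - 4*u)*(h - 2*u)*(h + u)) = h + u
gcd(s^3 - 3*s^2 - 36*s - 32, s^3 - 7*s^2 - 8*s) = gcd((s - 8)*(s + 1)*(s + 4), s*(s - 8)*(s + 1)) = s^2 - 7*s - 8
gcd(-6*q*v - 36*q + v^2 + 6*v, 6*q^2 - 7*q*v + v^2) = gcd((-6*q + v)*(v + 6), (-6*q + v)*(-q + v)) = 6*q - v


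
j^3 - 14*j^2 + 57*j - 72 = (j - 8)*(j - 3)^2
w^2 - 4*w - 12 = (w - 6)*(w + 2)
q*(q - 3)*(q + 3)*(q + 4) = q^4 + 4*q^3 - 9*q^2 - 36*q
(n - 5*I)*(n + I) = n^2 - 4*I*n + 5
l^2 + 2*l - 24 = (l - 4)*(l + 6)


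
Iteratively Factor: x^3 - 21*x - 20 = (x + 1)*(x^2 - x - 20) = (x - 5)*(x + 1)*(x + 4)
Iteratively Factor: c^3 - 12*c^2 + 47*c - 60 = (c - 5)*(c^2 - 7*c + 12) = (c - 5)*(c - 3)*(c - 4)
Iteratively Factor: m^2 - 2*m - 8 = (m - 4)*(m + 2)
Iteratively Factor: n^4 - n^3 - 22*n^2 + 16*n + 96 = (n + 4)*(n^3 - 5*n^2 - 2*n + 24) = (n - 3)*(n + 4)*(n^2 - 2*n - 8) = (n - 4)*(n - 3)*(n + 4)*(n + 2)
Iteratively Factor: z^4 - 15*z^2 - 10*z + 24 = (z + 2)*(z^3 - 2*z^2 - 11*z + 12) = (z + 2)*(z + 3)*(z^2 - 5*z + 4) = (z - 1)*(z + 2)*(z + 3)*(z - 4)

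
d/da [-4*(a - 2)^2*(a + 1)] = 12*a*(2 - a)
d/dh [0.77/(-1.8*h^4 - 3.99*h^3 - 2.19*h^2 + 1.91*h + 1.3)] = (5.544*h^3 + 9.2169*h^2 + 3.3726*h - 1.4707)/(1.8*h^4 + 3.99*h^3 + 2.19*h^2 - 1.91*h - 1.3)^2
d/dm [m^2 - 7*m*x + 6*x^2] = 2*m - 7*x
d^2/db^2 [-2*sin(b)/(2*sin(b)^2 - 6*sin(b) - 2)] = (sin(b)^5 + 3*sin(b)^4 + 4*sin(b)^3 - 3*sin(b)^2 - 5*sin(b) + 6)/(sin(b)^2 - 3*sin(b) - 1)^3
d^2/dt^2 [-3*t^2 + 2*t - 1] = -6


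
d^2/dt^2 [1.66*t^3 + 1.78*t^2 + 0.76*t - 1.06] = 9.96*t + 3.56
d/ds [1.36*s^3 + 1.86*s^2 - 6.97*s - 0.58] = 4.08*s^2 + 3.72*s - 6.97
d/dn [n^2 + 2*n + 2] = 2*n + 2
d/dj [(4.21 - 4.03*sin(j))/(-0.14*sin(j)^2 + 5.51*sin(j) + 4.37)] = (-0.5642*sin(j)^2 + 1.1788*sin(j) - 40.8082)*cos(j)/(0.0196*sin(j)^4 - 1.5428*sin(j)^3 + 29.1365*sin(j)^2 + 48.1574*sin(j) + 19.0969)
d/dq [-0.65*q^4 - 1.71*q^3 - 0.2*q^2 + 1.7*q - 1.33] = -2.6*q^3 - 5.13*q^2 - 0.4*q + 1.7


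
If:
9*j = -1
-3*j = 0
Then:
No Solution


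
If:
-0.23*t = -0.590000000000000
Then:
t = 2.57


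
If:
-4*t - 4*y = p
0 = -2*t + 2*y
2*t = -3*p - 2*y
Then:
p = 0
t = 0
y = 0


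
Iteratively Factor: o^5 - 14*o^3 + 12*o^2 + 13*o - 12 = (o + 4)*(o^4 - 4*o^3 + 2*o^2 + 4*o - 3) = (o + 1)*(o + 4)*(o^3 - 5*o^2 + 7*o - 3) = (o - 1)*(o + 1)*(o + 4)*(o^2 - 4*o + 3) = (o - 1)^2*(o + 1)*(o + 4)*(o - 3)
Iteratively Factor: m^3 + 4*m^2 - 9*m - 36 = (m + 4)*(m^2 - 9) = (m + 3)*(m + 4)*(m - 3)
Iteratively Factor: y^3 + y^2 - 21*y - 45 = (y - 5)*(y^2 + 6*y + 9) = (y - 5)*(y + 3)*(y + 3)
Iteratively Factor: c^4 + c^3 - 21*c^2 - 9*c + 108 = (c - 3)*(c^3 + 4*c^2 - 9*c - 36) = (c - 3)*(c + 4)*(c^2 - 9) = (c - 3)*(c + 3)*(c + 4)*(c - 3)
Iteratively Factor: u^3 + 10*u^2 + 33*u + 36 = (u + 4)*(u^2 + 6*u + 9) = (u + 3)*(u + 4)*(u + 3)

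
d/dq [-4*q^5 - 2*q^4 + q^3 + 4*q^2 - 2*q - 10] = -20*q^4 - 8*q^3 + 3*q^2 + 8*q - 2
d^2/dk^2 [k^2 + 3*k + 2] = 2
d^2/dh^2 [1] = 0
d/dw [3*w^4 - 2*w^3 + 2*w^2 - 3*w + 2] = 12*w^3 - 6*w^2 + 4*w - 3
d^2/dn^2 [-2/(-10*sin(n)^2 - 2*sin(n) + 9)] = 4*(-200*sin(n)^4 - 30*sin(n)^3 + 118*sin(n)^2 + 51*sin(n) + 94)/(10*sin(n)^2 + 2*sin(n) - 9)^3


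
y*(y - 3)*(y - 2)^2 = y^4 - 7*y^3 + 16*y^2 - 12*y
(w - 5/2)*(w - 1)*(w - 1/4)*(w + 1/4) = w^4 - 7*w^3/2 + 39*w^2/16 + 7*w/32 - 5/32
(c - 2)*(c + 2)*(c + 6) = c^3 + 6*c^2 - 4*c - 24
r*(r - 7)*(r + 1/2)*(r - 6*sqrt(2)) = r^4 - 6*sqrt(2)*r^3 - 13*r^3/2 - 7*r^2/2 + 39*sqrt(2)*r^2 + 21*sqrt(2)*r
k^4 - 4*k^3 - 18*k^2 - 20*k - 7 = (k - 7)*(k + 1)^3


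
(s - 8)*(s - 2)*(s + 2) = s^3 - 8*s^2 - 4*s + 32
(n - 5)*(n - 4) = n^2 - 9*n + 20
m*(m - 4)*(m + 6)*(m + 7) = m^4 + 9*m^3 - 10*m^2 - 168*m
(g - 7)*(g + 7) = g^2 - 49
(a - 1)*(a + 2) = a^2 + a - 2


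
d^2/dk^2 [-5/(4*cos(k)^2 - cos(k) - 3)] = 5*(64*sin(k)^4 - 81*sin(k)^2 + 12*cos(k) - 3*cos(3*k) - 9)/((cos(k) - 1)^3*(4*cos(k) + 3)^3)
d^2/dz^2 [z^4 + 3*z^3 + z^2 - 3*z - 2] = 12*z^2 + 18*z + 2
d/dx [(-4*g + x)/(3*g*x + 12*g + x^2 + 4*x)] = (3*g*x + 12*g + x^2 + 4*x + (4*g - x)*(3*g + 2*x + 4))/(3*g*x + 12*g + x^2 + 4*x)^2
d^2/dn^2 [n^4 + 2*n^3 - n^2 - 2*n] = 12*n^2 + 12*n - 2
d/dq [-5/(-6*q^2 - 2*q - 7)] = 10*(-6*q - 1)/(6*q^2 + 2*q + 7)^2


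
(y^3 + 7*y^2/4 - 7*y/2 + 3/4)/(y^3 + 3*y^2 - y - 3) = (y - 1/4)/(y + 1)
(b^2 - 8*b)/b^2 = (b - 8)/b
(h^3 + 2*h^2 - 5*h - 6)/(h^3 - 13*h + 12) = (h^3 + 2*h^2 - 5*h - 6)/(h^3 - 13*h + 12)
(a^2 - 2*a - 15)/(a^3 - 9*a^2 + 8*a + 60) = (a + 3)/(a^2 - 4*a - 12)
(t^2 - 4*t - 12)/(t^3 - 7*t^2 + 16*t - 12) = (t^2 - 4*t - 12)/(t^3 - 7*t^2 + 16*t - 12)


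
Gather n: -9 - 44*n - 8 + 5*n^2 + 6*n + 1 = 5*n^2 - 38*n - 16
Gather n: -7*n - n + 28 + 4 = 32 - 8*n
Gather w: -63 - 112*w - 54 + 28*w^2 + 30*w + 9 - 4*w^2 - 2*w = 24*w^2 - 84*w - 108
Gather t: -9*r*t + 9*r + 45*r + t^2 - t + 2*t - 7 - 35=54*r + t^2 + t*(1 - 9*r) - 42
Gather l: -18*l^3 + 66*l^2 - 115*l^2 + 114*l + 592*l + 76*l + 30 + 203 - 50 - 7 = -18*l^3 - 49*l^2 + 782*l + 176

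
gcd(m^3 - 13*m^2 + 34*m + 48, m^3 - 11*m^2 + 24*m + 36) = m^2 - 5*m - 6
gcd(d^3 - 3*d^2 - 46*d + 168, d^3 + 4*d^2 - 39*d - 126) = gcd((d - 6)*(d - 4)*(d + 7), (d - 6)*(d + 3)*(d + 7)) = d^2 + d - 42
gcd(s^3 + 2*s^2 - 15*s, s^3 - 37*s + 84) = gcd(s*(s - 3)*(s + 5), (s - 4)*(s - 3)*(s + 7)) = s - 3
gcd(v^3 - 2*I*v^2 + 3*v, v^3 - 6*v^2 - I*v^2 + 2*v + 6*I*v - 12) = v + I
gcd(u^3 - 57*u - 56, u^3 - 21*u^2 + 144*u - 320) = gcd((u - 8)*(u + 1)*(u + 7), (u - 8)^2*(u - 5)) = u - 8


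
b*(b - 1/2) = b^2 - b/2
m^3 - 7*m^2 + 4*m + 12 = (m - 6)*(m - 2)*(m + 1)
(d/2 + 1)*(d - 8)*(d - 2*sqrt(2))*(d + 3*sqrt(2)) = d^4/2 - 3*d^3 + sqrt(2)*d^3/2 - 14*d^2 - 3*sqrt(2)*d^2 - 8*sqrt(2)*d + 36*d + 96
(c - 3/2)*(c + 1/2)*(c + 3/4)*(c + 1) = c^4 + 3*c^3/4 - 7*c^2/4 - 33*c/16 - 9/16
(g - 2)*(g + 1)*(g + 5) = g^3 + 4*g^2 - 7*g - 10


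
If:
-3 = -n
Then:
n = 3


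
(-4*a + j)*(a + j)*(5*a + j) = -20*a^3 - 19*a^2*j + 2*a*j^2 + j^3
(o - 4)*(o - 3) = o^2 - 7*o + 12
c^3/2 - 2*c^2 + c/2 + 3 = (c/2 + 1/2)*(c - 3)*(c - 2)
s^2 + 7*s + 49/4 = (s + 7/2)^2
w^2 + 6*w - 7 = (w - 1)*(w + 7)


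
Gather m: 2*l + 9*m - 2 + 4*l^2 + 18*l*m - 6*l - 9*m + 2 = 4*l^2 + 18*l*m - 4*l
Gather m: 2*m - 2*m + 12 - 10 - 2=0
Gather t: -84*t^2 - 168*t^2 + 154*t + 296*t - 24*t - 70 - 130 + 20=-252*t^2 + 426*t - 180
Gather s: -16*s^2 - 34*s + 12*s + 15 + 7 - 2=-16*s^2 - 22*s + 20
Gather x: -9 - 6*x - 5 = -6*x - 14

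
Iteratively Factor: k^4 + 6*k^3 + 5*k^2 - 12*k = (k + 4)*(k^3 + 2*k^2 - 3*k) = k*(k + 4)*(k^2 + 2*k - 3) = k*(k - 1)*(k + 4)*(k + 3)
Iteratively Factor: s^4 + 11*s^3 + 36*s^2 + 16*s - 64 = (s + 4)*(s^3 + 7*s^2 + 8*s - 16) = (s + 4)^2*(s^2 + 3*s - 4) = (s - 1)*(s + 4)^2*(s + 4)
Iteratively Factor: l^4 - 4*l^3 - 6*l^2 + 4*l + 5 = (l + 1)*(l^3 - 5*l^2 - l + 5) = (l - 1)*(l + 1)*(l^2 - 4*l - 5) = (l - 5)*(l - 1)*(l + 1)*(l + 1)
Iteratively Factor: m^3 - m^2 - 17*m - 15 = (m + 1)*(m^2 - 2*m - 15) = (m - 5)*(m + 1)*(m + 3)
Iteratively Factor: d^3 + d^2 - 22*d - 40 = (d - 5)*(d^2 + 6*d + 8) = (d - 5)*(d + 4)*(d + 2)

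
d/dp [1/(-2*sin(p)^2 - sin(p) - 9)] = (4*sin(p) + 1)*cos(p)/(sin(p) - cos(2*p) + 10)^2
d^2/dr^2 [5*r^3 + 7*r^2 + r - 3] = 30*r + 14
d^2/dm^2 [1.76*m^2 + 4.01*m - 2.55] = 3.52000000000000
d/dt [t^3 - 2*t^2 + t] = 3*t^2 - 4*t + 1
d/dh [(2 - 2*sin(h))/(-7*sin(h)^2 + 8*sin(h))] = 2*(-7*cos(h) + 14/tan(h) - 8*cos(h)/sin(h)^2)/(7*sin(h) - 8)^2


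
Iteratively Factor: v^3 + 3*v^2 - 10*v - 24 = (v + 4)*(v^2 - v - 6) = (v - 3)*(v + 4)*(v + 2)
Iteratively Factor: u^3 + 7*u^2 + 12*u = (u + 4)*(u^2 + 3*u) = u*(u + 4)*(u + 3)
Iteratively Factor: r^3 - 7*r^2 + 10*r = (r - 5)*(r^2 - 2*r) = (r - 5)*(r - 2)*(r)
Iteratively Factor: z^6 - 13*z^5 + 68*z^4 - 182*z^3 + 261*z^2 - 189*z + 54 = (z - 3)*(z^5 - 10*z^4 + 38*z^3 - 68*z^2 + 57*z - 18) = (z - 3)*(z - 1)*(z^4 - 9*z^3 + 29*z^2 - 39*z + 18) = (z - 3)*(z - 1)^2*(z^3 - 8*z^2 + 21*z - 18) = (z - 3)^2*(z - 1)^2*(z^2 - 5*z + 6) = (z - 3)^3*(z - 1)^2*(z - 2)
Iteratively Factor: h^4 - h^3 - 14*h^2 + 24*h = (h - 2)*(h^3 + h^2 - 12*h) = h*(h - 2)*(h^2 + h - 12) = h*(h - 2)*(h + 4)*(h - 3)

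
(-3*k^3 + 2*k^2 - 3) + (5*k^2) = -3*k^3 + 7*k^2 - 3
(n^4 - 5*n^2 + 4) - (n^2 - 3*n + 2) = n^4 - 6*n^2 + 3*n + 2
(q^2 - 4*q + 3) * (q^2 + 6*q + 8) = q^4 + 2*q^3 - 13*q^2 - 14*q + 24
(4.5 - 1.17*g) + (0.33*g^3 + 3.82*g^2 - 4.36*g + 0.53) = 0.33*g^3 + 3.82*g^2 - 5.53*g + 5.03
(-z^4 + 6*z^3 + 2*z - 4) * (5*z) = -5*z^5 + 30*z^4 + 10*z^2 - 20*z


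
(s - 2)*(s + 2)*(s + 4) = s^3 + 4*s^2 - 4*s - 16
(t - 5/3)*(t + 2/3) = t^2 - t - 10/9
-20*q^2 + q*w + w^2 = (-4*q + w)*(5*q + w)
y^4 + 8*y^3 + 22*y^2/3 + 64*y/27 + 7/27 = (y + 1/3)^3*(y + 7)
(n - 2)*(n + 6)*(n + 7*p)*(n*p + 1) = n^4*p + 7*n^3*p^2 + 4*n^3*p + n^3 + 28*n^2*p^2 - 5*n^2*p + 4*n^2 - 84*n*p^2 + 28*n*p - 12*n - 84*p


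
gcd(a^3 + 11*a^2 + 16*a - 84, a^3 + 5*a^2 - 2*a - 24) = a - 2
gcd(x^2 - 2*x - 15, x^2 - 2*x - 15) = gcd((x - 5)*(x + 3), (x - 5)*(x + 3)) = x^2 - 2*x - 15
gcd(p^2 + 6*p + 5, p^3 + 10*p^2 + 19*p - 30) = p + 5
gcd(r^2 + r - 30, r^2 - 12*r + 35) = r - 5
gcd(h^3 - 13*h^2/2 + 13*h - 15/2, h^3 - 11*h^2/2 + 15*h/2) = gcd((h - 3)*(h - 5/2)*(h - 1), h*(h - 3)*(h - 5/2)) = h^2 - 11*h/2 + 15/2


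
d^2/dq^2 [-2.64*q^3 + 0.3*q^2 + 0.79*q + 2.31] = 0.6 - 15.84*q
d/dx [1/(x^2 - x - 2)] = (1 - 2*x)/(-x^2 + x + 2)^2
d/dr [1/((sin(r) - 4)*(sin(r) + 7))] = -(2*sin(r) + 3)*cos(r)/((sin(r) - 4)^2*(sin(r) + 7)^2)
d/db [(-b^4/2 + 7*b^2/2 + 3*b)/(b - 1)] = (-3*b^4 + 4*b^3 + 7*b^2 - 14*b - 6)/(2*(b^2 - 2*b + 1))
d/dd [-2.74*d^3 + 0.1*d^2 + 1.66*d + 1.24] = -8.22*d^2 + 0.2*d + 1.66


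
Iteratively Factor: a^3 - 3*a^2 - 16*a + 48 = (a - 4)*(a^2 + a - 12) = (a - 4)*(a - 3)*(a + 4)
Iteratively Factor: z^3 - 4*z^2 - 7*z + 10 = (z + 2)*(z^2 - 6*z + 5) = (z - 5)*(z + 2)*(z - 1)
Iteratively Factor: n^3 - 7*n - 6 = (n - 3)*(n^2 + 3*n + 2) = (n - 3)*(n + 2)*(n + 1)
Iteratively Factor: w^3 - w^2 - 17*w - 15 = (w - 5)*(w^2 + 4*w + 3) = (w - 5)*(w + 1)*(w + 3)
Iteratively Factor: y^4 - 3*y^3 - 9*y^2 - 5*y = (y - 5)*(y^3 + 2*y^2 + y) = (y - 5)*(y + 1)*(y^2 + y) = y*(y - 5)*(y + 1)*(y + 1)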